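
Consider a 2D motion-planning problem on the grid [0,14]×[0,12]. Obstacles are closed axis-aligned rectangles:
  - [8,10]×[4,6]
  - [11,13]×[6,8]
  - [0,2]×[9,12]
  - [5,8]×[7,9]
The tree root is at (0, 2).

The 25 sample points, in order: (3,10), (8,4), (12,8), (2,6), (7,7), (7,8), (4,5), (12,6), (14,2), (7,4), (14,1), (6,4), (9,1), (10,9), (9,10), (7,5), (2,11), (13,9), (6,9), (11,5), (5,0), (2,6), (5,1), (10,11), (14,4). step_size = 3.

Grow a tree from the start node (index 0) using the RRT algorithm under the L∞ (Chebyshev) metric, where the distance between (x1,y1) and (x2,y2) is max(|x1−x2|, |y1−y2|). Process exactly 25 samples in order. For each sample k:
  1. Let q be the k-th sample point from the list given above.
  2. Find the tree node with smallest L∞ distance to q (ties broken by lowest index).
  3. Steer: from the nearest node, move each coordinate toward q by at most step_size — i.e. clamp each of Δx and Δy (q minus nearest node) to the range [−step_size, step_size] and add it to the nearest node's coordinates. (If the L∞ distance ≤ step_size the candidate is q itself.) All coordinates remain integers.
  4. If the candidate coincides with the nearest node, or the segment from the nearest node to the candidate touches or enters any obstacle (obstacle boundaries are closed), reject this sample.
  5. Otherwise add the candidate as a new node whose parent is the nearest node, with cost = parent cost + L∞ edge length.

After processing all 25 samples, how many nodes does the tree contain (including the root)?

Node count: 13

1. q=(3,10) nearest=0 d=8 new=(3,5) → add node 1 parent=0 cost=3
2. q=(8,4) nearest=1 d=5 new=(6,4) → add node 2 parent=1 cost=6
3. q=(12,8) nearest=2 d=6 new=(9,7) → blocked by [8,10]×[4,6], reject
4. q=(2,6) nearest=1 d=1 new=(2,6) → add node 3 parent=1 cost=4
5. q=(7,7) nearest=2 d=3 new=(7,7) → blocked by [5,8]×[7,9], reject
6. q=(7,8) nearest=1 d=4 new=(6,8) → blocked by [5,8]×[7,9], reject
7. q=(4,5) nearest=1 d=1 new=(4,5) → add node 4 parent=1 cost=4
8. q=(12,6) nearest=2 d=6 new=(9,6) → blocked by [8,10]×[4,6], reject
9. q=(14,2) nearest=2 d=8 new=(9,2) → add node 5 parent=2 cost=9
10. q=(7,4) nearest=2 d=1 new=(7,4) → add node 6 parent=2 cost=7
11. q=(14,1) nearest=5 d=5 new=(12,1) → add node 7 parent=5 cost=12
12. q=(6,4) nearest=2 d=0 → coincident, reject
13. q=(9,1) nearest=5 d=1 new=(9,1) → add node 8 parent=5 cost=10
14. q=(10,9) nearest=2 d=5 new=(9,7) → blocked by [8,10]×[4,6], reject
15. q=(9,10) nearest=4 d=5 new=(7,8) → blocked by [5,8]×[7,9], reject
16. q=(7,5) nearest=2 d=1 new=(7,5) → add node 9 parent=2 cost=7
17. q=(2,11) nearest=3 d=5 new=(2,9) → blocked by [0,2]×[9,12], reject
18. q=(13,9) nearest=6 d=6 new=(10,7) → blocked by [8,10]×[4,6], reject
19. q=(6,9) nearest=1 d=4 new=(6,8) → blocked by [5,8]×[7,9], reject
20. q=(11,5) nearest=5 d=3 new=(11,5) → add node 10 parent=5 cost=12
21. q=(5,0) nearest=2 d=4 new=(5,1) → add node 11 parent=2 cost=9
22. q=(2,6) nearest=3 d=0 → coincident, reject
23. q=(5,1) nearest=11 d=0 → coincident, reject
24. q=(10,11) nearest=4 d=6 new=(7,8) → blocked by [5,8]×[7,9], reject
25. q=(14,4) nearest=7 d=3 new=(14,4) → add node 12 parent=7 cost=15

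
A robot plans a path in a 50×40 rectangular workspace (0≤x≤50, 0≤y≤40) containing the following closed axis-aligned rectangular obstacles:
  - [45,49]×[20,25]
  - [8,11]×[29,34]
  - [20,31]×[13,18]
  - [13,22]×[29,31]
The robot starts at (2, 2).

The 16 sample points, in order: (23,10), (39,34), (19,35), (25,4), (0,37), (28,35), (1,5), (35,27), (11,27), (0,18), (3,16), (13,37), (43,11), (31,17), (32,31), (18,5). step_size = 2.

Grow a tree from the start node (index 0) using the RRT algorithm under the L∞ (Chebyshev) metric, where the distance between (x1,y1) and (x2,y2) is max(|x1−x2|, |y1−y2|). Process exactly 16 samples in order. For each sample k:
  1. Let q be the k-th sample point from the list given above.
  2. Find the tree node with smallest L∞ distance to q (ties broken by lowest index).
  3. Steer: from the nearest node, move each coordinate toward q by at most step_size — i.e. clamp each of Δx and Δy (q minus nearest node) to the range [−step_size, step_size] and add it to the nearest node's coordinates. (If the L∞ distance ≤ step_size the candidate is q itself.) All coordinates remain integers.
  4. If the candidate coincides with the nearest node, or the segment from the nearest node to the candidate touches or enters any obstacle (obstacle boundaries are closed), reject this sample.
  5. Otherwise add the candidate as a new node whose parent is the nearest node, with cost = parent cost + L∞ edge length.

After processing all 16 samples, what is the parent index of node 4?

Parent of node 4: 3

1. q=(23,10) nearest=0 d=21 new=(4,4) → add node 1 parent=0 cost=2
2. q=(39,34) nearest=1 d=35 new=(6,6) → add node 2 parent=1 cost=4
3. q=(19,35) nearest=2 d=29 new=(8,8) → add node 3 parent=2 cost=6
4. q=(25,4) nearest=3 d=17 new=(10,6) → add node 4 parent=3 cost=8
5. q=(0,37) nearest=3 d=29 new=(6,10) → add node 5 parent=3 cost=8
6. q=(28,35) nearest=5 d=25 new=(8,12) → add node 6 parent=5 cost=10
7. q=(1,5) nearest=0 d=3 new=(1,4) → add node 7 parent=0 cost=2
8. q=(35,27) nearest=4 d=25 new=(12,8) → add node 8 parent=4 cost=10
9. q=(11,27) nearest=6 d=15 new=(10,14) → add node 9 parent=6 cost=12
10. q=(0,18) nearest=5 d=8 new=(4,12) → add node 10 parent=5 cost=10
11. q=(3,16) nearest=10 d=4 new=(3,14) → add node 11 parent=10 cost=12
12. q=(13,37) nearest=9 d=23 new=(12,16) → add node 12 parent=9 cost=14
13. q=(43,11) nearest=8 d=31 new=(14,10) → add node 13 parent=8 cost=12
14. q=(31,17) nearest=13 d=17 new=(16,12) → add node 14 parent=13 cost=14
15. q=(32,31) nearest=14 d=19 new=(18,14) → add node 15 parent=14 cost=16
16. q=(18,5) nearest=13 d=5 new=(16,8) → add node 16 parent=13 cost=14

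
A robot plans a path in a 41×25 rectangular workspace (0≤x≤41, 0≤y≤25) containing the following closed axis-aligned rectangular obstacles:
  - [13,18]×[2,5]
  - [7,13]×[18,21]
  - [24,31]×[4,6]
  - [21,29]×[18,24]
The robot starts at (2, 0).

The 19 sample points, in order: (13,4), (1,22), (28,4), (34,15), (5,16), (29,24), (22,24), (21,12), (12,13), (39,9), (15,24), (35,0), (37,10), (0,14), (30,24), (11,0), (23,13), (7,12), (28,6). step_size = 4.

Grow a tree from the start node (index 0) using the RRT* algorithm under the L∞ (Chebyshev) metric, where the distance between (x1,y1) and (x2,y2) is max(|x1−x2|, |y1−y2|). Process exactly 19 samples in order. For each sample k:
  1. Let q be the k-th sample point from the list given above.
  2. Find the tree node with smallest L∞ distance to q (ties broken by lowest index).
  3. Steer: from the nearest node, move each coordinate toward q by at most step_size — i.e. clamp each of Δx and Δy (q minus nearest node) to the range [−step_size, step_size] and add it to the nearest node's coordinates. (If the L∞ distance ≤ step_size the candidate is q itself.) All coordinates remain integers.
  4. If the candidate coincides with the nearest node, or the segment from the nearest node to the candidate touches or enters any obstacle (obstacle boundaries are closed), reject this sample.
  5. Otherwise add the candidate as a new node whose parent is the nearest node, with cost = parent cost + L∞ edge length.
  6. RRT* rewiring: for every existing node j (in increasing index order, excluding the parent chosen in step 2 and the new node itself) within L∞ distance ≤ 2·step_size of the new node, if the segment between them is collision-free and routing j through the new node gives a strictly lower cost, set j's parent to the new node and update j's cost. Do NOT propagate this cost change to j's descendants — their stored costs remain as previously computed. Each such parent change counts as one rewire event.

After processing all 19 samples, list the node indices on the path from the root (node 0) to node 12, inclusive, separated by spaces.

Path: 0 1 3 4 6 7 10 12

1. q=(13,4) nearest=0 d=11 new=(6,4) → add node 1 parent=0 cost=4
2. q=(1,22) nearest=1 d=18 new=(2,8) → add node 2 parent=1 cost=8
3. q=(28,4) nearest=1 d=22 new=(10,4) → add node 3 parent=1 cost=8
4. q=(34,15) nearest=3 d=24 new=(14,8) → add node 4 parent=3 cost=12
5. q=(5,16) nearest=2 d=8 new=(5,12) → add node 5 parent=2 cost=12
6. q=(29,24) nearest=4 d=16 new=(18,12) → add node 6 parent=4 cost=16
7. q=(22,24) nearest=6 d=12 new=(22,16) → add node 7 parent=6 cost=20
8. q=(21,12) nearest=6 d=3 new=(21,12) → add node 8 parent=6 cost=19
9. q=(12,13) nearest=4 d=5 new=(12,12) → add node 9 parent=4 cost=16
10. q=(39,9) nearest=7 d=17 new=(26,12) → add node 10 parent=7 cost=24
11. q=(15,24) nearest=7 d=8 new=(18,20) → add node 11 parent=7 cost=24
12. q=(35,0) nearest=10 d=12 new=(30,8) → add node 12 parent=10 cost=28
13. q=(37,10) nearest=12 d=7 new=(34,10) → add node 13 parent=12 cost=32
14. q=(0,14) nearest=5 d=5 new=(1,14) → add node 14 parent=5 cost=16
15. q=(30,24) nearest=7 d=8 new=(26,20) → blocked by [21,29]×[18,24], reject
16. q=(11,0) nearest=3 d=4 new=(11,0) → add node 15 parent=3 cost=12
17. q=(23,13) nearest=8 d=2 new=(23,13) → add node 16 parent=8 cost=21
18. q=(7,12) nearest=5 d=2 new=(7,12) → add node 17 parent=5 cost=14
19. q=(28,6) nearest=12 d=2 new=(28,6) → blocked by [24,31]×[4,6], reject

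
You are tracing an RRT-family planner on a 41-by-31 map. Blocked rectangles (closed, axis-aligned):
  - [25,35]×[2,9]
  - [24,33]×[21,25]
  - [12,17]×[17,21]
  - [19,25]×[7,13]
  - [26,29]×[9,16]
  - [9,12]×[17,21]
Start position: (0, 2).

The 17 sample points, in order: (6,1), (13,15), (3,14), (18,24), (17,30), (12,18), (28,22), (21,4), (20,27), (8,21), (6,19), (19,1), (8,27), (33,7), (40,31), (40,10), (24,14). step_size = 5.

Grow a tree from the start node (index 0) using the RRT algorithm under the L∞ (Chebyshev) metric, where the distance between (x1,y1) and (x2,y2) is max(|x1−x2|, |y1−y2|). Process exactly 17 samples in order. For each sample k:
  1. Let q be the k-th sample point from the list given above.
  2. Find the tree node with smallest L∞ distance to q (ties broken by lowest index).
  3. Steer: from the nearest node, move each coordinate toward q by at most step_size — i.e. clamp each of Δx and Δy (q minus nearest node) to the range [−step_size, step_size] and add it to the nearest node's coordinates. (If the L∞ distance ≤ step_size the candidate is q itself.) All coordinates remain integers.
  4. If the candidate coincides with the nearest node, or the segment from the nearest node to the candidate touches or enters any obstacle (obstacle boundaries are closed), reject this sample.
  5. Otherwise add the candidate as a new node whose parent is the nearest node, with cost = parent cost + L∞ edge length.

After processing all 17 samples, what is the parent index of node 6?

1. q=(6,1) nearest=0 d=6 new=(5,1) → add node 1 parent=0 cost=5
2. q=(13,15) nearest=0 d=13 new=(5,7) → add node 2 parent=0 cost=5
3. q=(3,14) nearest=2 d=7 new=(3,12) → add node 3 parent=2 cost=10
4. q=(18,24) nearest=3 d=15 new=(8,17) → add node 4 parent=3 cost=15
5. q=(17,30) nearest=4 d=13 new=(13,22) → blocked by [12,17]×[17,21], reject
6. q=(12,18) nearest=4 d=4 new=(12,18) → blocked by [12,17]×[17,21], reject
7. q=(28,22) nearest=4 d=20 new=(13,22) → blocked by [12,17]×[17,21], reject
8. q=(21,4) nearest=4 d=13 new=(13,12) → add node 5 parent=4 cost=20
9. q=(20,27) nearest=4 d=12 new=(13,22) → blocked by [12,17]×[17,21], reject
10. q=(8,21) nearest=4 d=4 new=(8,21) → add node 6 parent=4 cost=19
11. q=(6,19) nearest=4 d=2 new=(6,19) → add node 7 parent=4 cost=17
12. q=(19,1) nearest=5 d=11 new=(18,7) → add node 8 parent=5 cost=25
13. q=(8,27) nearest=6 d=6 new=(8,26) → add node 9 parent=6 cost=24
14. q=(33,7) nearest=8 d=15 new=(23,7) → blocked by [19,25]×[7,13], reject
15. q=(40,31) nearest=8 d=24 new=(23,12) → blocked by [19,25]×[7,13], reject
16. q=(40,10) nearest=8 d=22 new=(23,10) → blocked by [19,25]×[7,13], reject
17. q=(24,14) nearest=8 d=7 new=(23,12) → blocked by [19,25]×[7,13], reject

Parent of node 6: 4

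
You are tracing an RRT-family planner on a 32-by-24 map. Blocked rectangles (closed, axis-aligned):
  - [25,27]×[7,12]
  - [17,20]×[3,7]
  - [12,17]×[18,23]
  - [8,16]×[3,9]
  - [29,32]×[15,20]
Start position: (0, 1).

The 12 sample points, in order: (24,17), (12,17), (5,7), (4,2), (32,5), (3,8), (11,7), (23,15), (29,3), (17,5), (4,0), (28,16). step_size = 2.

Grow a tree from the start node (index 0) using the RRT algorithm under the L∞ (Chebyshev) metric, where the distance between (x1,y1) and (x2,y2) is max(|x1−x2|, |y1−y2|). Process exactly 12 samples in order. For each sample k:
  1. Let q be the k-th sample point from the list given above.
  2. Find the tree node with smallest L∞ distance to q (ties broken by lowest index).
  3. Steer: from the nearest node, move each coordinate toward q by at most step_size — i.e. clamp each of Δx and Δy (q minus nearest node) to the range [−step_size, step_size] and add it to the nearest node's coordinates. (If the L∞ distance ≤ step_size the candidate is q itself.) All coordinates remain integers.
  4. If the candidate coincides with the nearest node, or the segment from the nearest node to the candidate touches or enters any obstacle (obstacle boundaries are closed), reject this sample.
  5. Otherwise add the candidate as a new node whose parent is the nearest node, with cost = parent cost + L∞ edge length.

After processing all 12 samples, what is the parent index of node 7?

1. q=(24,17) nearest=0 d=24 new=(2,3) → add node 1 parent=0 cost=2
2. q=(12,17) nearest=1 d=14 new=(4,5) → add node 2 parent=1 cost=4
3. q=(5,7) nearest=2 d=2 new=(5,7) → add node 3 parent=2 cost=6
4. q=(4,2) nearest=1 d=2 new=(4,2) → add node 4 parent=1 cost=4
5. q=(32,5) nearest=3 d=27 new=(7,5) → add node 5 parent=3 cost=8
6. q=(3,8) nearest=3 d=2 new=(3,8) → add node 6 parent=3 cost=8
7. q=(11,7) nearest=5 d=4 new=(9,7) → blocked by [8,16]×[3,9], reject
8. q=(23,15) nearest=5 d=16 new=(9,7) → blocked by [8,16]×[3,9], reject
9. q=(29,3) nearest=5 d=22 new=(9,3) → blocked by [8,16]×[3,9], reject
10. q=(17,5) nearest=5 d=10 new=(9,5) → blocked by [8,16]×[3,9], reject
11. q=(4,0) nearest=4 d=2 new=(4,0) → add node 7 parent=4 cost=6
12. q=(28,16) nearest=5 d=21 new=(9,7) → blocked by [8,16]×[3,9], reject

Parent of node 7: 4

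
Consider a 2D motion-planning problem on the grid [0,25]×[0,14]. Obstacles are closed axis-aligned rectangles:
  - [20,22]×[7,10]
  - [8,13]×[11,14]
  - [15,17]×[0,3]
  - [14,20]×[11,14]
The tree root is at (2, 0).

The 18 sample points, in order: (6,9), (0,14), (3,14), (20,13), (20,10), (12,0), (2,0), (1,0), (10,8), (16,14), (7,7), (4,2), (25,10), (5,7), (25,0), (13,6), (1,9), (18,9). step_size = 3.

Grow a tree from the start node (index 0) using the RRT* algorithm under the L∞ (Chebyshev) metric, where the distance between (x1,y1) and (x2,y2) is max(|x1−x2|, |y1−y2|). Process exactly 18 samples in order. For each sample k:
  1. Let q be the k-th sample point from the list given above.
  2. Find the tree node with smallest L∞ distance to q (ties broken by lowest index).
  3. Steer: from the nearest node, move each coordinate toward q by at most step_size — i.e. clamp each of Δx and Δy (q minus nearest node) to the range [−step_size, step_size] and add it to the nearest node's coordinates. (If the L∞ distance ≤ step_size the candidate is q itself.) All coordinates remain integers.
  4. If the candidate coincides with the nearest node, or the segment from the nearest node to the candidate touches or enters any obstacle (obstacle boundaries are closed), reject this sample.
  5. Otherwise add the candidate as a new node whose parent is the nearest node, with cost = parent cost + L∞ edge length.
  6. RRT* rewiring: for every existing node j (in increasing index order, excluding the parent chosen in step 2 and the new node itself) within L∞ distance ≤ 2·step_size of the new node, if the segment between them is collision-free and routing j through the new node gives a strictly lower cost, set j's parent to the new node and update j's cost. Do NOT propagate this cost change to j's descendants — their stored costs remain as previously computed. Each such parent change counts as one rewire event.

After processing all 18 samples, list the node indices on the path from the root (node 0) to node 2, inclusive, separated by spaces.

Path: 0 1 2

1. q=(6,9) nearest=0 d=9 new=(5,3) → add node 1 parent=0 cost=3
2. q=(0,14) nearest=1 d=11 new=(2,6) → add node 2 parent=1 cost=6
3. q=(3,14) nearest=2 d=8 new=(3,9) → add node 3 parent=2 cost=9
4. q=(20,13) nearest=1 d=15 new=(8,6) → add node 4 parent=1 cost=6
5. q=(20,10) nearest=4 d=12 new=(11,9) → add node 5 parent=4 cost=9
6. q=(12,0) nearest=4 d=6 new=(11,3) → add node 6 parent=4 cost=9
7. q=(2,0) nearest=0 d=0 → coincident, reject
8. q=(1,0) nearest=0 d=1 new=(1,0) → add node 7 parent=0 cost=1
9. q=(10,8) nearest=5 d=1 new=(10,8) → add node 8 parent=5 cost=10
10. q=(16,14) nearest=5 d=5 new=(14,12) → blocked by [8,13]×[11,14], reject
11. q=(7,7) nearest=4 d=1 new=(7,7) → add node 9 parent=4 cost=7
12. q=(4,2) nearest=1 d=1 new=(4,2) → add node 10 parent=1 cost=4
13. q=(25,10) nearest=5 d=14 new=(14,10) → add node 11 parent=5 cost=12
14. q=(5,7) nearest=3 d=2 new=(5,7) → add node 12 parent=3 cost=11
15. q=(25,0) nearest=11 d=11 new=(17,7) → add node 13 parent=11 cost=15
16. q=(13,6) nearest=5 d=3 new=(13,6) → add node 14 parent=5 cost=12
17. q=(1,9) nearest=3 d=2 new=(1,9) → add node 15 parent=3 cost=11
18. q=(18,9) nearest=13 d=2 new=(18,9) → add node 16 parent=13 cost=17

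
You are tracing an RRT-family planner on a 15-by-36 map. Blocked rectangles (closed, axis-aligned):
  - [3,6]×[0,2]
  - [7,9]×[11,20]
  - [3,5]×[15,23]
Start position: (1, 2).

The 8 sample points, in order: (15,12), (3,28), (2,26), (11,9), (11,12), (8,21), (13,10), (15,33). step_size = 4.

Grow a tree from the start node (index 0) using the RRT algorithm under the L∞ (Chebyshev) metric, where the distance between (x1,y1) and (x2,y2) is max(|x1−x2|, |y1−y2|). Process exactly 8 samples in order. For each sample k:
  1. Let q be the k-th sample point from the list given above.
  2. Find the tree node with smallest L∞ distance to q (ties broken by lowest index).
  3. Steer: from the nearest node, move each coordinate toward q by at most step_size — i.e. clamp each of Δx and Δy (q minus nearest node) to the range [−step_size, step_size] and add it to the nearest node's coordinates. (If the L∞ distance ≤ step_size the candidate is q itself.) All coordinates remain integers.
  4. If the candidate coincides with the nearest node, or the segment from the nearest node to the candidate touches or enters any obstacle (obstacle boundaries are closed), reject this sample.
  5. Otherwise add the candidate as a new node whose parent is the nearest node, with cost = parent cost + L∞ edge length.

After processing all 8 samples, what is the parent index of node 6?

Parent of node 6: 5

1. q=(15,12) nearest=0 d=14 new=(5,6) → add node 1 parent=0 cost=4
2. q=(3,28) nearest=1 d=22 new=(3,10) → add node 2 parent=1 cost=8
3. q=(2,26) nearest=2 d=16 new=(2,14) → add node 3 parent=2 cost=12
4. q=(11,9) nearest=1 d=6 new=(9,9) → add node 4 parent=1 cost=8
5. q=(11,12) nearest=4 d=3 new=(11,12) → add node 5 parent=4 cost=11
6. q=(8,21) nearest=3 d=7 new=(6,18) → blocked by [3,5]×[15,23], reject
7. q=(13,10) nearest=5 d=2 new=(13,10) → add node 6 parent=5 cost=13
8. q=(15,33) nearest=3 d=19 new=(6,18) → blocked by [3,5]×[15,23], reject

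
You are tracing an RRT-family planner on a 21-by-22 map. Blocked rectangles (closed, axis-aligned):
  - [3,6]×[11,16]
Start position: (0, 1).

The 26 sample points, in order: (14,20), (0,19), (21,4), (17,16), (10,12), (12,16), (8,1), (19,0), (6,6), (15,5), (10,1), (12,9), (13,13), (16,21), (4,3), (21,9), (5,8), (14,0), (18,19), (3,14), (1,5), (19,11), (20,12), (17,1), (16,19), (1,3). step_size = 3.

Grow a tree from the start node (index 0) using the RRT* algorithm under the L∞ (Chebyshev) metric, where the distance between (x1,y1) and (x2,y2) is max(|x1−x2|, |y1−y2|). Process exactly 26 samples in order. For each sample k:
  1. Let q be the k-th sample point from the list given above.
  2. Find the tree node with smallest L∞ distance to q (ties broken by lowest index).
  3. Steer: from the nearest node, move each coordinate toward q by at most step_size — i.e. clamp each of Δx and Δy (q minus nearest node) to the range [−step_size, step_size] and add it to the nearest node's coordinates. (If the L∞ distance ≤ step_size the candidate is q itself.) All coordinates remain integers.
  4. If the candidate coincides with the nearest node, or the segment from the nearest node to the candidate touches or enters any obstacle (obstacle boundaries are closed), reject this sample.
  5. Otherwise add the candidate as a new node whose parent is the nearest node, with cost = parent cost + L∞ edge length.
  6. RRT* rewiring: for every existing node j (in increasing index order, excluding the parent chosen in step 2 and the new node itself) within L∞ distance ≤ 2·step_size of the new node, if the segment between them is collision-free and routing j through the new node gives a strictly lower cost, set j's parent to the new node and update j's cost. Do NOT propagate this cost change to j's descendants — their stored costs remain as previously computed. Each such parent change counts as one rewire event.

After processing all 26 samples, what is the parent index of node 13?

1. q=(14,20) nearest=0 d=19 new=(3,4) → add node 1 parent=0 cost=3
2. q=(0,19) nearest=1 d=15 new=(0,7) → add node 2 parent=1 cost=6
3. q=(21,4) nearest=1 d=18 new=(6,4) → add node 3 parent=1 cost=6
4. q=(17,16) nearest=3 d=12 new=(9,7) → add node 4 parent=3 cost=9
5. q=(10,12) nearest=4 d=5 new=(10,10) → add node 5 parent=4 cost=12
6. q=(12,16) nearest=5 d=6 new=(12,13) → add node 6 parent=5 cost=15
7. q=(8,1) nearest=3 d=3 new=(8,1) → add node 7 parent=3 cost=9
8. q=(19,0) nearest=4 d=10 new=(12,4) → add node 8 parent=4 cost=12
9. q=(6,6) nearest=3 d=2 new=(6,6) → add node 9 parent=3 cost=8
10. q=(15,5) nearest=8 d=3 new=(15,5) → add node 10 parent=8 cost=15
11. q=(10,1) nearest=7 d=2 new=(10,1) → add node 11 parent=7 cost=11
12. q=(12,9) nearest=5 d=2 new=(12,9) → add node 12 parent=5 cost=14
13. q=(13,13) nearest=6 d=1 new=(13,13) → add node 13 parent=6 cost=16
14. q=(16,21) nearest=6 d=8 new=(15,16) → add node 14 parent=6 cost=18
15. q=(4,3) nearest=1 d=1 new=(4,3) → add node 15 parent=1 cost=4; rewire 7→15 (8<9); rewire 9→15 (7<8); rewire 11→15 (10<11)
16. q=(21,9) nearest=10 d=6 new=(18,8) → add node 16 parent=10 cost=18
17. q=(5,8) nearest=9 d=2 new=(5,8) → add node 17 parent=9 cost=9
18. q=(14,0) nearest=8 d=4 new=(14,1) → add node 18 parent=8 cost=15
19. q=(18,19) nearest=14 d=3 new=(18,19) → add node 19 parent=14 cost=21
20. q=(3,14) nearest=17 d=6 new=(3,11) → blocked by [3,6]×[11,16], reject
21. q=(1,5) nearest=1 d=2 new=(1,5) → add node 20 parent=1 cost=5
22. q=(19,11) nearest=16 d=3 new=(19,11) → add node 21 parent=16 cost=21
23. q=(20,12) nearest=21 d=1 new=(20,12) → add node 22 parent=21 cost=22
24. q=(17,1) nearest=18 d=3 new=(17,1) → add node 23 parent=18 cost=18
25. q=(16,19) nearest=19 d=2 new=(16,19) → add node 24 parent=19 cost=23
26. q=(1,3) nearest=0 d=2 new=(1,3) → add node 25 parent=0 cost=2; rewire 17→25 (7<9); rewire 20→25 (4<5)

Parent of node 13: 6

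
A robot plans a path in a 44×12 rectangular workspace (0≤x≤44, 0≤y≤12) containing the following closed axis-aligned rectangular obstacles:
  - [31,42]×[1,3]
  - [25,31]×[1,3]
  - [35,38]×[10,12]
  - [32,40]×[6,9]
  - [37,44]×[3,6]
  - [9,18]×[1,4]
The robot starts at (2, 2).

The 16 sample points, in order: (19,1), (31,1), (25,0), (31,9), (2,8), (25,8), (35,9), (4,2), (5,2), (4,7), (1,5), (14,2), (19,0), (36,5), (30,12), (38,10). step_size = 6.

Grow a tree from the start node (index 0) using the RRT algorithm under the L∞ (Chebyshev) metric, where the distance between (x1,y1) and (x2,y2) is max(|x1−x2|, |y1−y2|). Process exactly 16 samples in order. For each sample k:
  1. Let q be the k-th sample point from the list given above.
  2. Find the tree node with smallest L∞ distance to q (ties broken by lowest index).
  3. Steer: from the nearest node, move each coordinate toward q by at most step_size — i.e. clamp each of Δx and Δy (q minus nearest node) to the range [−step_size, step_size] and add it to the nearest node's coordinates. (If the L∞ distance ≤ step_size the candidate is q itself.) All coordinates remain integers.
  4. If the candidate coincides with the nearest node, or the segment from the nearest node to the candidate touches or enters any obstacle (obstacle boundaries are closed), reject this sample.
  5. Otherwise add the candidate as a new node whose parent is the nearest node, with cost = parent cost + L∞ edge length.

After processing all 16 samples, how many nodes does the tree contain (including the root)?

Node count: 11

1. q=(19,1) nearest=0 d=17 new=(8,1) → add node 1 parent=0 cost=6
2. q=(31,1) nearest=1 d=23 new=(14,1) → blocked by [9,18]×[1,4], reject
3. q=(25,0) nearest=1 d=17 new=(14,0) → add node 2 parent=1 cost=12
4. q=(31,9) nearest=2 d=17 new=(20,6) → blocked by [9,18]×[1,4], reject
5. q=(2,8) nearest=0 d=6 new=(2,8) → add node 3 parent=0 cost=6
6. q=(25,8) nearest=2 d=11 new=(20,6) → blocked by [9,18]×[1,4], reject
7. q=(35,9) nearest=2 d=21 new=(20,6) → blocked by [9,18]×[1,4], reject
8. q=(4,2) nearest=0 d=2 new=(4,2) → add node 4 parent=0 cost=2
9. q=(5,2) nearest=4 d=1 new=(5,2) → add node 5 parent=4 cost=3
10. q=(4,7) nearest=3 d=2 new=(4,7) → add node 6 parent=3 cost=8
11. q=(1,5) nearest=0 d=3 new=(1,5) → add node 7 parent=0 cost=3
12. q=(14,2) nearest=2 d=2 new=(14,2) → blocked by [9,18]×[1,4], reject
13. q=(19,0) nearest=2 d=5 new=(19,0) → add node 8 parent=2 cost=17
14. q=(36,5) nearest=8 d=17 new=(25,5) → add node 9 parent=8 cost=23
15. q=(30,12) nearest=9 d=7 new=(30,11) → add node 10 parent=9 cost=29
16. q=(38,10) nearest=10 d=8 new=(36,10) → blocked by [35,38]×[10,12], reject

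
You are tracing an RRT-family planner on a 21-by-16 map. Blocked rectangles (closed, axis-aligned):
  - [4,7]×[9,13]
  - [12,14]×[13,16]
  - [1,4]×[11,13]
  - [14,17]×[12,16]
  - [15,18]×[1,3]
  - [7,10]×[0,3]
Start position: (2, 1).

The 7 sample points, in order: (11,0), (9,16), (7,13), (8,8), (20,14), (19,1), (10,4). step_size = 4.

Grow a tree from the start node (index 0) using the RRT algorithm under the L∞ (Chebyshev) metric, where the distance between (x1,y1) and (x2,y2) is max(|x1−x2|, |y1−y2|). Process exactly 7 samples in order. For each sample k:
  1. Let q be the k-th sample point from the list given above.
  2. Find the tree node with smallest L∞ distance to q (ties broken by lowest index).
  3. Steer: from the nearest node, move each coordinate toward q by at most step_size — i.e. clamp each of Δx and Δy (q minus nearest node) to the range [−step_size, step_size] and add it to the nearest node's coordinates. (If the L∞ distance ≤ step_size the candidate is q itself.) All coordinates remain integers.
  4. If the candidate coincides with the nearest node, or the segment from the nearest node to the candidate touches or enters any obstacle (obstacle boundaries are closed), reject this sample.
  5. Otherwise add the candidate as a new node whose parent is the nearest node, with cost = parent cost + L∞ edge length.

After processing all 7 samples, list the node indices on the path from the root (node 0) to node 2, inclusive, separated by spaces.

Path: 0 2

1. q=(11,0) nearest=0 d=9 new=(6,0) → add node 1 parent=0 cost=4
2. q=(9,16) nearest=0 d=15 new=(6,5) → add node 2 parent=0 cost=4
3. q=(7,13) nearest=2 d=8 new=(7,9) → blocked by [4,7]×[9,13], reject
4. q=(8,8) nearest=2 d=3 new=(8,8) → add node 3 parent=2 cost=7
5. q=(20,14) nearest=3 d=12 new=(12,12) → add node 4 parent=3 cost=11
6. q=(19,1) nearest=3 d=11 new=(12,4) → add node 5 parent=3 cost=11
7. q=(10,4) nearest=5 d=2 new=(10,4) → add node 6 parent=5 cost=13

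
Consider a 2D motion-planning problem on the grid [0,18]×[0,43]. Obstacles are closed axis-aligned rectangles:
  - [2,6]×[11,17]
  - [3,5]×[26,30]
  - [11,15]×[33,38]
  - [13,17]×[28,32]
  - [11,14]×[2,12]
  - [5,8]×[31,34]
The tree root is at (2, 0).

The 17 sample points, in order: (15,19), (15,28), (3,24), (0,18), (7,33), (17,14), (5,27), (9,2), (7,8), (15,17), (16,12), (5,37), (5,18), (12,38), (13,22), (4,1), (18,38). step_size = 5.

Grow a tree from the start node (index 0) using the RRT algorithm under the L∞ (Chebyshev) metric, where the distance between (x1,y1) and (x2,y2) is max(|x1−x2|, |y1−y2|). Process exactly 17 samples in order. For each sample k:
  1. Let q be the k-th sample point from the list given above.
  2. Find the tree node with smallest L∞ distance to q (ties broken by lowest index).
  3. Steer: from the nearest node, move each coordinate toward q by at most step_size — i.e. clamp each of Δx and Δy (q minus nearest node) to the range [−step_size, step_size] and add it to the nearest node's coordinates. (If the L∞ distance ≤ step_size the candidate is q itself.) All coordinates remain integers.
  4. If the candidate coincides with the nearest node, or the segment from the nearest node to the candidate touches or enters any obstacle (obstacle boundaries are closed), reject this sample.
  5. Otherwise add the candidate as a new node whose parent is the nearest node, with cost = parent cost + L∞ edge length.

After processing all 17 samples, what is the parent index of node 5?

Parent of node 5: 0

1. q=(15,19) nearest=0 d=19 new=(7,5) → add node 1 parent=0 cost=5
2. q=(15,28) nearest=1 d=23 new=(12,10) → blocked by [11,14]×[2,12], reject
3. q=(3,24) nearest=1 d=19 new=(3,10) → add node 2 parent=1 cost=10
4. q=(0,18) nearest=2 d=8 new=(0,15) → blocked by [2,6]×[11,17], reject
5. q=(7,33) nearest=2 d=23 new=(7,15) → blocked by [2,6]×[11,17], reject
6. q=(17,14) nearest=1 d=10 new=(12,10) → blocked by [11,14]×[2,12], reject
7. q=(5,27) nearest=2 d=17 new=(5,15) → blocked by [2,6]×[11,17], reject
8. q=(9,2) nearest=1 d=3 new=(9,2) → add node 3 parent=1 cost=8
9. q=(7,8) nearest=1 d=3 new=(7,8) → add node 4 parent=1 cost=8
10. q=(15,17) nearest=4 d=9 new=(12,13) → blocked by [11,14]×[2,12], reject
11. q=(16,12) nearest=1 d=9 new=(12,10) → blocked by [11,14]×[2,12], reject
12. q=(5,37) nearest=2 d=27 new=(5,15) → blocked by [2,6]×[11,17], reject
13. q=(5,18) nearest=2 d=8 new=(5,15) → blocked by [2,6]×[11,17], reject
14. q=(12,38) nearest=2 d=28 new=(8,15) → blocked by [2,6]×[11,17], reject
15. q=(13,22) nearest=2 d=12 new=(8,15) → blocked by [2,6]×[11,17], reject
16. q=(4,1) nearest=0 d=2 new=(4,1) → add node 5 parent=0 cost=2
17. q=(18,38) nearest=2 d=28 new=(8,15) → blocked by [2,6]×[11,17], reject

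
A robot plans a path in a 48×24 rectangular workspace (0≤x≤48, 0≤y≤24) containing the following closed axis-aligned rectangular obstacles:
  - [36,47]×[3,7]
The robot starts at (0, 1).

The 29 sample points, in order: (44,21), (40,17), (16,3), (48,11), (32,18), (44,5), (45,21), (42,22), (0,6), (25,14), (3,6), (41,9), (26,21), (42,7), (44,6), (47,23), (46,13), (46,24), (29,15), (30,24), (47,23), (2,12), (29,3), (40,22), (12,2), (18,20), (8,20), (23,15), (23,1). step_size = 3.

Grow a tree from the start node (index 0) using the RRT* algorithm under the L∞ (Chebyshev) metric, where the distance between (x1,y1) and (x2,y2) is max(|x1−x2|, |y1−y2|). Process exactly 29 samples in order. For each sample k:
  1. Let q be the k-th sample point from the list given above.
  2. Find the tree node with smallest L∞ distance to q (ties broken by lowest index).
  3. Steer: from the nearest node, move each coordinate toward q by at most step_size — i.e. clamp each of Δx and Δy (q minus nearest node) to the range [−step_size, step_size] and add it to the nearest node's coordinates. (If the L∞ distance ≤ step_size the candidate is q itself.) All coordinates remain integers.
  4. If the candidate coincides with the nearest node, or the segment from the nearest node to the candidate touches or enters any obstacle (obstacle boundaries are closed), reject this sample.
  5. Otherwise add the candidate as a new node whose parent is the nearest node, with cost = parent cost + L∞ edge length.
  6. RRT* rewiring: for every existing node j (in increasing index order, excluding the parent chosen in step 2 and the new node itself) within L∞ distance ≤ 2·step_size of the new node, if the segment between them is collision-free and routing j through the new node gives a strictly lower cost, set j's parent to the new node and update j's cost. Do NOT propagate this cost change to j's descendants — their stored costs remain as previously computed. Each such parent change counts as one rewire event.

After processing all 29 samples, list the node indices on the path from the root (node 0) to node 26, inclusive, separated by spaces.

Path: 0 1 2 3 4 5 6 7 8 26

1. q=(44,21) nearest=0 d=44 new=(3,4) → add node 1 parent=0 cost=3
2. q=(40,17) nearest=1 d=37 new=(6,7) → add node 2 parent=1 cost=6
3. q=(16,3) nearest=2 d=10 new=(9,4) → add node 3 parent=2 cost=9
4. q=(48,11) nearest=3 d=39 new=(12,7) → add node 4 parent=3 cost=12
5. q=(32,18) nearest=4 d=20 new=(15,10) → add node 5 parent=4 cost=15
6. q=(44,5) nearest=5 d=29 new=(18,7) → add node 6 parent=5 cost=18
7. q=(45,21) nearest=6 d=27 new=(21,10) → add node 7 parent=6 cost=21
8. q=(42,22) nearest=7 d=21 new=(24,13) → add node 8 parent=7 cost=24
9. q=(0,6) nearest=1 d=3 new=(0,6) → add node 9 parent=1 cost=6
10. q=(25,14) nearest=8 d=1 new=(25,14) → add node 10 parent=8 cost=25
11. q=(3,6) nearest=1 d=2 new=(3,6) → add node 11 parent=1 cost=5
12. q=(41,9) nearest=10 d=16 new=(28,11) → add node 12 parent=10 cost=28
13. q=(26,21) nearest=10 d=7 new=(26,17) → add node 13 parent=10 cost=28
14. q=(42,7) nearest=12 d=14 new=(31,8) → add node 14 parent=12 cost=31
15. q=(44,6) nearest=14 d=13 new=(34,6) → add node 15 parent=14 cost=34
16. q=(47,23) nearest=14 d=16 new=(34,11) → add node 16 parent=14 cost=34
17. q=(46,13) nearest=15 d=12 new=(37,9) → add node 17 parent=15 cost=37
18. q=(46,24) nearest=16 d=13 new=(37,14) → add node 18 parent=16 cost=37
19. q=(29,15) nearest=13 d=3 new=(29,15) → add node 19 parent=13 cost=31
20. q=(30,24) nearest=13 d=7 new=(29,20) → add node 20 parent=13 cost=31
21. q=(47,23) nearest=18 d=10 new=(40,17) → add node 21 parent=18 cost=40
22. q=(2,12) nearest=2 d=5 new=(3,10) → add node 22 parent=2 cost=9
23. q=(29,3) nearest=14 d=5 new=(29,5) → add node 23 parent=14 cost=34
24. q=(40,22) nearest=21 d=5 new=(40,20) → add node 24 parent=21 cost=43
25. q=(12,2) nearest=3 d=3 new=(12,2) → add node 25 parent=3 cost=12
26. q=(18,20) nearest=8 d=7 new=(21,16) → add node 26 parent=8 cost=27
27. q=(8,20) nearest=5 d=10 new=(12,13) → add node 27 parent=5 cost=18
28. q=(23,15) nearest=8 d=2 new=(23,15) → add node 28 parent=8 cost=26
29. q=(23,1) nearest=6 d=6 new=(21,4) → add node 29 parent=6 cost=21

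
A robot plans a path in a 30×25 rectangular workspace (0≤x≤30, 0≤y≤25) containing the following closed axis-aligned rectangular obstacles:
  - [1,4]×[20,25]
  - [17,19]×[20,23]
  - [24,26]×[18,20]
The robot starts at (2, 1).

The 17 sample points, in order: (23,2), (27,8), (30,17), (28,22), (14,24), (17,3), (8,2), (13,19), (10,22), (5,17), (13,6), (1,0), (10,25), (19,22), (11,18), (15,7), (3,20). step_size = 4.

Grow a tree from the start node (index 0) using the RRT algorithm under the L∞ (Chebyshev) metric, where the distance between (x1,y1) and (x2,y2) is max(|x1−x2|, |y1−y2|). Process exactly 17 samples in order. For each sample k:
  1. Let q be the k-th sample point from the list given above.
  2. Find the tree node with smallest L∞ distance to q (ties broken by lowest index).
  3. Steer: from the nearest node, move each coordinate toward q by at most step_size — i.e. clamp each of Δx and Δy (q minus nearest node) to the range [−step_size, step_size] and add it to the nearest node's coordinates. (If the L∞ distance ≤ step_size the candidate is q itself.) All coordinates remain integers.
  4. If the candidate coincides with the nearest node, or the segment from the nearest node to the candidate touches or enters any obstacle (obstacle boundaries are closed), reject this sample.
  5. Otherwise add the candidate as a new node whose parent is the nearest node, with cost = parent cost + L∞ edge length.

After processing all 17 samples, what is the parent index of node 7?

1. q=(23,2) nearest=0 d=21 new=(6,2) → add node 1 parent=0 cost=4
2. q=(27,8) nearest=1 d=21 new=(10,6) → add node 2 parent=1 cost=8
3. q=(30,17) nearest=2 d=20 new=(14,10) → add node 3 parent=2 cost=12
4. q=(28,22) nearest=3 d=14 new=(18,14) → add node 4 parent=3 cost=16
5. q=(14,24) nearest=4 d=10 new=(14,18) → add node 5 parent=4 cost=20
6. q=(17,3) nearest=2 d=7 new=(14,3) → add node 6 parent=2 cost=12
7. q=(8,2) nearest=1 d=2 new=(8,2) → add node 7 parent=1 cost=6
8. q=(13,19) nearest=5 d=1 new=(13,19) → add node 8 parent=5 cost=21
9. q=(10,22) nearest=8 d=3 new=(10,22) → add node 9 parent=8 cost=24
10. q=(5,17) nearest=9 d=5 new=(6,18) → add node 10 parent=9 cost=28
11. q=(13,6) nearest=2 d=3 new=(13,6) → add node 11 parent=2 cost=11
12. q=(1,0) nearest=0 d=1 new=(1,0) → add node 12 parent=0 cost=1
13. q=(10,25) nearest=9 d=3 new=(10,25) → add node 13 parent=9 cost=27
14. q=(19,22) nearest=5 d=5 new=(18,22) → blocked by [17,19]×[20,23], reject
15. q=(11,18) nearest=8 d=2 new=(11,18) → add node 14 parent=8 cost=23
16. q=(15,7) nearest=11 d=2 new=(15,7) → add node 15 parent=11 cost=13
17. q=(3,20) nearest=10 d=3 new=(3,20) → blocked by [1,4]×[20,25], reject

Parent of node 7: 1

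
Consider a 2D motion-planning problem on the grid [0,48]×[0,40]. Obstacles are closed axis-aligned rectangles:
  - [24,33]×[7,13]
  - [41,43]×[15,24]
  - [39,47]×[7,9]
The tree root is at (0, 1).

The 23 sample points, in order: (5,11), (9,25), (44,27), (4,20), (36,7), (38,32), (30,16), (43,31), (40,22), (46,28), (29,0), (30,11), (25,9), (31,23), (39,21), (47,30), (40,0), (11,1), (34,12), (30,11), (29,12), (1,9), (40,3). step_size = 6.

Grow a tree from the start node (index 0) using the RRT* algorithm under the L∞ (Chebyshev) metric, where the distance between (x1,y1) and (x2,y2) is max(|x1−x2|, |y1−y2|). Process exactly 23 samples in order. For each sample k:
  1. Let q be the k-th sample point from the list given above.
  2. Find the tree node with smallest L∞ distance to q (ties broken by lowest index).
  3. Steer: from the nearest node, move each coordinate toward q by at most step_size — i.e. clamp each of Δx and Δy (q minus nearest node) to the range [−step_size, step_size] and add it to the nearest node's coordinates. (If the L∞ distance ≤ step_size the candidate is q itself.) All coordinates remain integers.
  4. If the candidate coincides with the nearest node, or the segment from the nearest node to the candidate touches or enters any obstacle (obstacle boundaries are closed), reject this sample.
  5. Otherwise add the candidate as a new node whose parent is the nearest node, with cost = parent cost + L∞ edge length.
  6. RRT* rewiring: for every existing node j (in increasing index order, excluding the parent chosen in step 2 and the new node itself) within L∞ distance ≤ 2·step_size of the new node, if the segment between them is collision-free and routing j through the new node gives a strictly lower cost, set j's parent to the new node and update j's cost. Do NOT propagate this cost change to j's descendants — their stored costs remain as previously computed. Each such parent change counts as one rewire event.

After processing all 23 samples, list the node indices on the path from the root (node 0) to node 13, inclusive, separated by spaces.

1. q=(5,11) nearest=0 d=10 new=(5,7) → add node 1 parent=0 cost=6
2. q=(9,25) nearest=1 d=18 new=(9,13) → add node 2 parent=1 cost=12
3. q=(44,27) nearest=2 d=35 new=(15,19) → add node 3 parent=2 cost=18
4. q=(4,20) nearest=2 d=7 new=(4,19) → add node 4 parent=2 cost=18
5. q=(36,7) nearest=3 d=21 new=(21,13) → add node 5 parent=3 cost=24
6. q=(38,32) nearest=5 d=19 new=(27,19) → add node 6 parent=5 cost=30
7. q=(30,16) nearest=6 d=3 new=(30,16) → add node 7 parent=6 cost=33
8. q=(43,31) nearest=7 d=15 new=(36,22) → add node 8 parent=7 cost=39
9. q=(40,22) nearest=8 d=4 new=(40,22) → add node 9 parent=8 cost=43
10. q=(46,28) nearest=9 d=6 new=(46,28) → blocked by [41,43]×[15,24], reject
11. q=(29,0) nearest=5 d=13 new=(27,7) → blocked by [24,33]×[7,13], reject
12. q=(30,11) nearest=7 d=5 new=(30,11) → blocked by [24,33]×[7,13], reject
13. q=(25,9) nearest=5 d=4 new=(25,9) → blocked by [24,33]×[7,13], reject
14. q=(31,23) nearest=6 d=4 new=(31,23) → add node 10 parent=6 cost=34
15. q=(39,21) nearest=9 d=1 new=(39,21) → add node 11 parent=9 cost=44
16. q=(47,30) nearest=9 d=8 new=(46,28) → blocked by [41,43]×[15,24], reject
17. q=(40,0) nearest=7 d=16 new=(36,10) → blocked by [24,33]×[7,13], reject
18. q=(11,1) nearest=1 d=6 new=(11,1) → add node 12 parent=1 cost=12
19. q=(34,12) nearest=7 d=4 new=(34,12) → blocked by [24,33]×[7,13], reject
20. q=(30,11) nearest=7 d=5 new=(30,11) → blocked by [24,33]×[7,13], reject
21. q=(29,12) nearest=7 d=4 new=(29,12) → blocked by [24,33]×[7,13], reject
22. q=(1,9) nearest=1 d=4 new=(1,9) → add node 13 parent=1 cost=10
23. q=(40,3) nearest=7 d=13 new=(36,10) → blocked by [24,33]×[7,13], reject

Path: 0 1 13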